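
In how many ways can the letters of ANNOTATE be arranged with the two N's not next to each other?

3780

Total arrangements of ANNOTATE: 8!/(2!·2!·2!) = 5040.
If the two N's are adjacent, glue them into one block, leaving 7 items to arrange: (7)!/(2!·2!) = 1260 ways.
Hence 5040 − 1260 = 3780.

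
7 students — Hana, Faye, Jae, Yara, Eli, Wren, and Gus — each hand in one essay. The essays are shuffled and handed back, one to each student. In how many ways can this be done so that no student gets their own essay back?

Count assignments avoiding every fixed point. For any j of the 7 students fixed to their own essay, the other 7−j can be arranged in (7−j)! ways.
By inclusion–exclusion this is Σ_{j=0}^{7} (−1)^j C(7,j)·(7−j)!.
Computing: 5040 − 5040 + 2520 − 840 + 210 − 42 + 7 − 1 = 1854.

1854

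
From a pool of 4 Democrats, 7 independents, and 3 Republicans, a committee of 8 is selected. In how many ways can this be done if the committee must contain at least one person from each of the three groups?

2793

Unrestricted: C(14,8) = 3003 ways to pick any 8 of the 14.
Selections missing a whole group: no Democrats → C(10,8) = 45; no independents → C(7,8) = 0; no Republicans → C(11,8) = 165.
Add back selections omitting two groups (i.e. drawn from a single group): C(4,8) + C(7,8) + C(3,8) = 0.
By inclusion–exclusion: 3003 − 210 + 0 = 2793.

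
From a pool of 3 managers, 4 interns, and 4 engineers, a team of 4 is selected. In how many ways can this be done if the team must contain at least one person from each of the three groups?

Total 4-person selections from all 11: C(11,4) = 330.
Subtract selections that omit an entire group: no managers → C(8,4) = 70; no interns → C(7,4) = 35; no engineers → C(7,4) = 35.
Add back selections omitting two groups (i.e. drawn from a single group): C(3,4) + C(4,4) + C(4,4) = 2.
By inclusion–exclusion: 330 − 140 + 2 = 192.

192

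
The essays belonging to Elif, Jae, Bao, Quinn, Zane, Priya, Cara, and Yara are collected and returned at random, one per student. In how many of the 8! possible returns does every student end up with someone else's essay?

14833

This is the derangement count D_8: permutations of 8 items with no fixed point.
By inclusion–exclusion this is Σ_{j=0}^{8} (−1)^j C(8,j)·(8−j)!.
Computing: 40320 − 40320 + 20160 − 6720 + 1680 − 336 + 56 − 8 + 1 = 14833.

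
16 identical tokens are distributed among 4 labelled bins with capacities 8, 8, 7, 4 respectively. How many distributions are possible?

By stars and bars, unrestricted non-negative solutions to x_1+…+x_4 = 16 number C(16+3,3) = 969.
Subtract solutions that violate a single cap (substitute x_i' = x_i − (cap_i+1)): x_1 ≥ 9 gives C(10,3) = 120; x_2 ≥ 9 gives C(10,3) = 120; x_3 ≥ 8 gives C(11,3) = 165; x_4 ≥ 5 gives C(14,3) = 364. Together 769.
Add back pairs where two caps are both exceeded: 0 + 0 + 10 + 0 + 10 + 20 = 40.
By inclusion–exclusion the count is 969 − 769 + 40 = 240.

240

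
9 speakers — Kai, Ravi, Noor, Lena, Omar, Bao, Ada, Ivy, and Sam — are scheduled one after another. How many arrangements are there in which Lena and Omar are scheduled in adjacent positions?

80640

Treat {Lena, Omar} as a single unit. There are 8 units to order, and the pair itself can be ordered 2 ways.
That gives 2 × 8! = 2 × 40320 = 80640.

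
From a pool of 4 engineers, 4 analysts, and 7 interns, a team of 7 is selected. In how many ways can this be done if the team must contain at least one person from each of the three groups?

5768

With no constraint there are C(15,7) = 6435 possible selections.
Subtract selections that omit an entire group: no engineers → C(11,7) = 330; no analysts → C(11,7) = 330; no interns → C(8,7) = 8.
Add back selections omitting two groups (i.e. drawn from a single group): C(4,7) + C(4,7) + C(7,7) = 1.
By inclusion–exclusion: 6435 − 668 + 1 = 5768.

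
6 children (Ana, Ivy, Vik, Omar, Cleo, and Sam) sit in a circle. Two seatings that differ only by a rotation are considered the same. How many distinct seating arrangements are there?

Around a circle, 6 distinct people have 6!/6 = (5)! = 120 rotationally distinct seatings.

120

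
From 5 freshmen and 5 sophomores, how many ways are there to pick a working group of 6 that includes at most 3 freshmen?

155

Split by how many freshmen are chosen (0 through 3).
Sum: C(5,0)·C(5,6) + C(5,1)·C(5,5) + C(5,2)·C(5,4) + C(5,3)·C(5,3) = 0 + 5 + 50 + 100 = 155.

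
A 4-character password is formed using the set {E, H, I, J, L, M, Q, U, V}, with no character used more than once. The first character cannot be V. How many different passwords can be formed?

2688

The first character has 9−1 = 8 choices (anything except V).
The remaining 3 characters are filled from the other 8 symbols without repetition: 8 × 7 × 6 = 336.
Total: 8 × 336 = 2688.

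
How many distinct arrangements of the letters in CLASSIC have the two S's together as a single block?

360

Treat the 2 copies of S as a single block. The multiset to arrange is then {SS, A, C, C, I, L}, 6 items in all.
That gives (6)!/(2!) = 360 arrangements.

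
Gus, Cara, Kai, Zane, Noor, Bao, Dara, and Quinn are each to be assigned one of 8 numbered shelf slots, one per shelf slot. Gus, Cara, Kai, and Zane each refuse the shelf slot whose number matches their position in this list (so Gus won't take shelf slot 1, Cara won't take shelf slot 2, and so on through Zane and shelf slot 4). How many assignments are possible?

Let Aᵢ (for 1 ≤ i ≤ 4) be the placements that put person i in their forbidden shelf slot. Any j of these fix j positions, leaving (8−j)! ways to fill the rest, and there are C(4,j) ways to pick which j.
By inclusion–exclusion, the number of valid placements is Σ_{j=0}^{4} (−1)^j C(4,j)·(8−j)!.
Computing: 40320 − 20160 + 4320 − 480 + 24 = 24024.

24024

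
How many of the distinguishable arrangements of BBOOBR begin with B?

30

With the first slot taken by B, it remains to arrange the other 5 letters (BOOBR).
Those 5 letters have B appearing twice and O appearing twice, giving (5)!/(2!·2!) = 30.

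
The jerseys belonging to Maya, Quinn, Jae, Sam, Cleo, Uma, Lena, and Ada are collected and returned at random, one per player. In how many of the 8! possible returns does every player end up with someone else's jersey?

This is the derangement count D_8: permutations of 8 items with no fixed point.
By inclusion–exclusion this is Σ_{j=0}^{8} (−1)^j C(8,j)·(8−j)!.
Computing: 40320 − 40320 + 20160 − 6720 + 1680 − 336 + 56 − 8 + 1 = 14833.

14833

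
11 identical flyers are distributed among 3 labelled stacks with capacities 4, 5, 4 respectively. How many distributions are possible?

Ignoring the caps, the number of non-negative solutions to x_1+…+x_3 = 11 is C(13,2) = 78.
Subtract solutions that violate a single cap (substitute x_i' = x_i − (cap_i+1)): x_1 ≥ 5 gives C(8,2) = 28; x_2 ≥ 6 gives C(7,2) = 21; x_3 ≥ 5 gives C(8,2) = 28. Together 77.
Add back pairs where two caps are both exceeded: 1 + 3 + 1 = 5.
By inclusion–exclusion the count is 78 − 77 + 5 = 6.

6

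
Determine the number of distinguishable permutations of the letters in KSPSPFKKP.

KSPSPFKKP has 9 letters with K appearing 3 times, P appearing 3 times, and S appearing twice.
Dividing 9! = 362880 by 3!·3!·2! = 72 for the repeated letters gives 5040.

5040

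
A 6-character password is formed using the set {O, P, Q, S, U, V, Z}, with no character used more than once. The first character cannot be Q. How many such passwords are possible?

4320

The first character has 7−1 = 6 choices (anything except Q).
The remaining 5 characters are filled from the other 6 symbols without repetition: 6 × 5 × 4 × 3 × 2 = 720.
Total: 6 × 720 = 4320.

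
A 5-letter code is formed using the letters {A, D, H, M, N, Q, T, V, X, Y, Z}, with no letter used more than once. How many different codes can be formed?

55440

With no repetition, fill the 5 letters in order: 11 choices, then 10, down to 7.
11 × 10 × 9 × 8 × 7 = 55440.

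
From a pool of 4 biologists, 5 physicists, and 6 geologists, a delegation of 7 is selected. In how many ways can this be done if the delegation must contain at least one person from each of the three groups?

5949

Unrestricted: C(15,7) = 6435 ways to pick any 7 of the 15.
Selections missing a whole group: no biologists → C(11,7) = 330; no physicists → C(10,7) = 120; no geologists → C(9,7) = 36.
Add back selections omitting two groups (i.e. drawn from a single group): C(4,7) + C(5,7) + C(6,7) = 0.
By inclusion–exclusion: 6435 − 486 + 0 = 5949.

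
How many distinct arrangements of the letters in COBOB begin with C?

With the first slot taken by C, it remains to arrange the other 4 letters (OBOB).
Those 4 letters have B appearing twice and O appearing twice, giving (4)!/(2!·2!) = 6.

6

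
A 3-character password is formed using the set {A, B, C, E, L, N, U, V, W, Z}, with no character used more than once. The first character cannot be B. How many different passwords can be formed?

648

The first character has 10−1 = 9 choices (anything except B).
The remaining 2 characters are filled from the other 9 symbols without repetition: 9 × 8 = 72.
Total: 9 × 72 = 648.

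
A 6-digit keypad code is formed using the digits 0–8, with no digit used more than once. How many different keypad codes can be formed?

60480

With no repetition, fill the 6 digits in order: 9 choices, then 8, down to 4.
9 × 8 × 7 × 6 × 5 × 4 = 60480.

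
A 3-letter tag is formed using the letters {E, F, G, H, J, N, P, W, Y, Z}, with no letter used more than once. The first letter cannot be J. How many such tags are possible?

648

The first letter has 10−1 = 9 choices (anything except J).
The remaining 2 letters are filled from the other 9 symbols without repetition: 9 × 8 = 72.
Total: 9 × 72 = 648.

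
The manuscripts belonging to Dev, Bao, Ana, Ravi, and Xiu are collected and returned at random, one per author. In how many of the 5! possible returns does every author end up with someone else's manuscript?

44

Count assignments avoiding every fixed point. For any j of the 5 authors fixed to their own manuscript, the other 5−j can be arranged in (5−j)! ways.
By inclusion–exclusion this is Σ_{j=0}^{5} (−1)^j C(5,j)·(5−j)!.
Computing: 120 − 120 + 60 − 20 + 5 − 1 = 44.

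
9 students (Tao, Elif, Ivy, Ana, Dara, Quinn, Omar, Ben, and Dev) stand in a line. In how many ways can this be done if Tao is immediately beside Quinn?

Treat {Tao, Quinn} as a single unit. There are 8 units to order, and the pair itself can be ordered 2 ways.
That gives 2 × 8! = 2 × 40320 = 80640.

80640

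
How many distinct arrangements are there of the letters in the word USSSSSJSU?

The 9 letters of USSSSSJSU have repeats: S appearing 6 times and U appearing twice.
Dividing 9! = 362880 by 6!·2! = 1440 for the repeated letters gives 252.

252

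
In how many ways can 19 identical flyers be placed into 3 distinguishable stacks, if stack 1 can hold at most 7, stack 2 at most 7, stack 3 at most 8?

10

By stars and bars, unrestricted non-negative solutions to x_1+…+x_3 = 19 number C(19+2,2) = 210.
Subtract solutions that violate a single cap (substitute x_i' = x_i − (cap_i+1)): x_1 ≥ 8 gives C(13,2) = 78; x_2 ≥ 8 gives C(13,2) = 78; x_3 ≥ 9 gives C(12,2) = 66. Together 222.
Add back pairs where two caps are both exceeded: 10 + 6 + 6 = 22.
By inclusion–exclusion the count is 210 − 222 + 22 = 10.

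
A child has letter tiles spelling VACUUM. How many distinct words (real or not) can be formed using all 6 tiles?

360

Letter multiplicities in VACUUM: A×1, C×1, M×1, U×2, V×1.
So there are 6! / (2!) = 360 distinguishable arrangements.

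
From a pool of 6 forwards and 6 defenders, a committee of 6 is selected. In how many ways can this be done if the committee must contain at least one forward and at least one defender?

Total 6-person selections from all 12: C(12,6) = 924.
Selections missing a whole group: no forwards → C(6,6) = 1; no defenders → C(6,6) = 1.
Both groups omitted at once is impossible, so 924 − 2 = 922.

922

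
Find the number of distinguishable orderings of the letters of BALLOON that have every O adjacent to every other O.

Treat the 2 copies of O as a single block. The multiset to arrange is then {OO, A, B, L, L, N}, 6 items in all.
That gives (6)!/(2!) = 360 arrangements.

360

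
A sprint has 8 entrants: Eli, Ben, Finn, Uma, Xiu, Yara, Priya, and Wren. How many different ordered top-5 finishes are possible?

There are 8 choices for 1st place, 7 for 2nd, and so on down to 4 for position 5.
That gives 8 × 7 × 6 × 5 × 4 = 6720.

6720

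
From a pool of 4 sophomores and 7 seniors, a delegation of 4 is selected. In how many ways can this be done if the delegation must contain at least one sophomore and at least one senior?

Unrestricted: C(11,4) = 330 ways to pick any 4 of the 11.
Selections missing a whole group: no sophomores → C(7,4) = 35; no seniors → C(4,4) = 1.
Both groups omitted at once is impossible, so 330 − 36 = 294.

294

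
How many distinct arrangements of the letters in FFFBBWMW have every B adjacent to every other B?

420

Treat the 2 copies of B as a single block. The multiset to arrange is then {BB, F, F, F, M, W, W}, 7 items in all.
That gives (7)!/(3!·2!) = 420 arrangements.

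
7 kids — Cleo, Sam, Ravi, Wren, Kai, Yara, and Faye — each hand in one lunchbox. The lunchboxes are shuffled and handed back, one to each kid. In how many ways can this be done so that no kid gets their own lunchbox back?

1854

This is the derangement count D_7: permutations of 7 items with no fixed point.
By inclusion–exclusion this is Σ_{j=0}^{7} (−1)^j C(7,j)·(7−j)!.
Computing: 5040 − 5040 + 2520 − 840 + 210 − 42 + 7 − 1 = 1854.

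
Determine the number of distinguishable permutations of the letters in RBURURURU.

Letter multiplicities in RBURURURU: B×1, R×4, U×4.
Dividing 9! = 362880 by 4!·4! = 576 for the repeated letters gives 630.

630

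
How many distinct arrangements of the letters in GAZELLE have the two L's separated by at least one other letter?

900

There are 7!/(2!·2!) = 1260 arrangements of GAZELLE in total.
Arrangements with the L's together: treat LL as one letter, giving (6)!/(2!) = 360.
Subtracting, 1260 − 360 = 900 arrangements keep the L's apart.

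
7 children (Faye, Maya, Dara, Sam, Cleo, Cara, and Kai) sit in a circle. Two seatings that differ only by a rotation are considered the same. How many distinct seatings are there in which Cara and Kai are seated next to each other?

240

Treat {Cara, Kai} as one unit (2 internal orders) and seat the resulting 6 units around the table: (5)! circular arrangements.
So 2 × (5)! = 2 × 120 = 240.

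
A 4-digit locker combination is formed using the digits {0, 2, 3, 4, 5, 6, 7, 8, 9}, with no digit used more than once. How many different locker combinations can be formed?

With no repetition, fill the 4 digits in order: 9 choices, then 8, down to 6.
That product is 9 × 8 × 7 × 6 = 3024.

3024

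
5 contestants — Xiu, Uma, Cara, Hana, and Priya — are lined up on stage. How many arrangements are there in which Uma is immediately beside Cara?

Glue Uma and Cara into one block (2 internal orders), leaving 4 units to arrange in a row.
That gives 2 × 4! = 2 × 24 = 48.

48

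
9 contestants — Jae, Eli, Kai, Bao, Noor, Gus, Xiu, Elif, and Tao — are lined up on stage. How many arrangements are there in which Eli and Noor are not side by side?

There are 9! = 362880 arrangements in all. If Eli and Noor are adjacent, merging them into one block gives 2·(8)! = 80640 arrangements.
Complementary counting: 362880 − 80640 = 282240.

282240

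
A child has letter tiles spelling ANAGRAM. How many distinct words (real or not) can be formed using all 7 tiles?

ANAGRAM has 7 letters with A appearing 3 times.
The number of distinct arrangements is 7!/(3!) = 5040/6 = 840.

840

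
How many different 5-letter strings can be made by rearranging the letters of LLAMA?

30

Letter multiplicities in LLAMA: A×2, L×2, M×1.
The number of distinct arrangements is 5!/(2!·2!) = 120/4 = 30.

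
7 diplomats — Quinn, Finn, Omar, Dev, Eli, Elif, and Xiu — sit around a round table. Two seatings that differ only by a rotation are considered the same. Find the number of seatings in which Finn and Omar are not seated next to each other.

480

All circular seatings of 7 people number (6)! = 720.
Those with Finn next to Omar: fuse the pair into one unit and seat 6 units around a circle — 2·(5)! = 240.
Subtracting, 720 − 240 = 480.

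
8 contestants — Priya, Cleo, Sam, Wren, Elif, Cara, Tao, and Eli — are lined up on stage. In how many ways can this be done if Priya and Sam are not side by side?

There are 8! = 40320 arrangements in all. If Priya and Sam are adjacent, merging them into one block gives 2·(7)! = 10080 arrangements.
So 40320 − 10080 = 30240 arrangements keep them apart.

30240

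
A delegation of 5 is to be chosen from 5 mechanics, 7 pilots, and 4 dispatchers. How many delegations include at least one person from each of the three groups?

3010

Total 5-person selections from all 16: C(16,5) = 4368.
Selections missing a whole group: no mechanics → C(11,5) = 462; no pilots → C(9,5) = 126; no dispatchers → C(12,5) = 792.
Add back selections omitting two groups (i.e. drawn from a single group): C(5,5) + C(7,5) + C(4,5) = 22.
By inclusion–exclusion: 4368 − 1380 + 22 = 3010.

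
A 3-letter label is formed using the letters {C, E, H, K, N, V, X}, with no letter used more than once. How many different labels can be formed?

210

This is a permutation of 3 out of 7: P(7,3) = 7!/4!.
That product is 7 × 6 × 5 = 210.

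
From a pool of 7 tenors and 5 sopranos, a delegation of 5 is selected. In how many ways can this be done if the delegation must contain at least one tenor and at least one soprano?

Unrestricted: C(12,5) = 792 ways to pick any 5 of the 12.
Selections missing a whole group: no tenors → C(5,5) = 1; no sopranos → C(7,5) = 21.
Both groups omitted at once is impossible, so 792 − 22 = 770.

770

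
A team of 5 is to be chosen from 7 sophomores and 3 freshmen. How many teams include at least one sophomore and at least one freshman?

231

Total 5-person selections from all 10: C(10,5) = 252.
Subtract selections that omit an entire group: no sophomores → C(3,5) = 0; no freshmen → C(7,5) = 21.
Both groups omitted at once is impossible, so 252 − 21 = 231.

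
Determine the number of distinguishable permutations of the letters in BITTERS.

2520

Letter multiplicities in BITTERS: B×1, E×1, I×1, R×1, S×1, T×2.
Dividing 7! = 5040 by 2! = 2 for the repeated letters gives 2520.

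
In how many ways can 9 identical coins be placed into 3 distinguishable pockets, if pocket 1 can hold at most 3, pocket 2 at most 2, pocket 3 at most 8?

11

Ignoring the caps, the number of non-negative solutions to x_1+…+x_3 = 9 is C(11,2) = 55.
Subtract solutions that violate a single cap (substitute x_i' = x_i − (cap_i+1)): x_1 ≥ 4 gives C(7,2) = 21; x_2 ≥ 3 gives C(8,2) = 28; x_3 ≥ 9 gives C(2,2) = 1. Together 50.
Add back pairs where two caps are both exceeded: 6 + 0 + 0 = 6.
By inclusion–exclusion the count is 55 − 50 + 6 = 11.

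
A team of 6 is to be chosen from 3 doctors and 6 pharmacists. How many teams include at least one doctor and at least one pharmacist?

83

Total 6-person selections from all 9: C(9,6) = 84.
Subtract selections that omit an entire group: no doctors → C(6,6) = 1; no pharmacists → C(3,6) = 0.
Both groups omitted at once is impossible, so 84 − 1 = 83.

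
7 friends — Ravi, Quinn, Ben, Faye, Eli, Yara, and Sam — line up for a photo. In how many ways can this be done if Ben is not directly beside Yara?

3600

Of the 7! = 5040 arrangements, those with Ben and Yara adjacent number 2 × 6! = 1440 (treat the pair as a block with 2 internal orders).
So 5040 − 1440 = 3600 arrangements keep them apart.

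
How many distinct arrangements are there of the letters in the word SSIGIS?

Letter multiplicities in SSIGIS: G×1, I×2, S×3.
The number of distinct arrangements is 6!/(3!·2!) = 720/12 = 60.

60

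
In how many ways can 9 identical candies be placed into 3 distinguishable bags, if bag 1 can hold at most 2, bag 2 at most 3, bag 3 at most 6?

6

Ignoring the caps, the number of non-negative solutions to x_1+…+x_3 = 9 is C(11,2) = 55.
Subtract solutions that violate a single cap (substitute x_i' = x_i − (cap_i+1)): x_1 ≥ 3 gives C(8,2) = 28; x_2 ≥ 4 gives C(7,2) = 21; x_3 ≥ 7 gives C(4,2) = 6. Together 55.
Add back pairs where two caps are both exceeded: 6 + 0 + 0 = 6.
By inclusion–exclusion the count is 55 − 55 + 6 = 6.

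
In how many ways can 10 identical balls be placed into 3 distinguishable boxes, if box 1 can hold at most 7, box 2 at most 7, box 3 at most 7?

Without the upper bounds there are C(12,2) = 66 ways to split 10 among 3 boxes.
Subtract solutions that violate a single cap (substitute x_i' = x_i − (cap_i+1)): x_1 ≥ 8 gives C(4,2) = 6; x_2 ≥ 8 gives C(4,2) = 6; x_3 ≥ 8 gives C(4,2) = 6. Together 18.
No two caps can be exceeded simultaneously, so the pair terms are all 0.
By inclusion–exclusion the count is 66 − 18 + 0 = 48.

48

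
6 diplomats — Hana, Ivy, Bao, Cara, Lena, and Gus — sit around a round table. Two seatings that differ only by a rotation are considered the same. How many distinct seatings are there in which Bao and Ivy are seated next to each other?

Glue Bao and Ivy into a block (2 internal orders). Seating 5 units around a circle gives (4)! arrangements.
So 2 × (4)! = 2 × 24 = 48.

48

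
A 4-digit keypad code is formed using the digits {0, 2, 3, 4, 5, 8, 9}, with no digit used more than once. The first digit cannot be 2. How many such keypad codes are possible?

720

The first digit has 7−1 = 6 choices (anything except 2).
The remaining 3 digits are filled from the other 6 symbols without repetition: 6 × 5 × 4 = 120.
Total: 6 × 120 = 720.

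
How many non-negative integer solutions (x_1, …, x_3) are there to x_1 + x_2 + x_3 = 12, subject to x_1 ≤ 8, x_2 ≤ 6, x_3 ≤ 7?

45

Without the upper bounds there are C(14,2) = 91 ways to split 12 among 3 variables.
Subtract solutions that violate a single cap (substitute x_i' = x_i − (cap_i+1)): x_1 ≥ 9 gives C(5,2) = 10; x_2 ≥ 7 gives C(7,2) = 21; x_3 ≥ 8 gives C(6,2) = 15. Together 46.
No two caps can be exceeded simultaneously, so the pair terms are all 0.
By inclusion–exclusion the count is 91 − 46 + 0 = 45.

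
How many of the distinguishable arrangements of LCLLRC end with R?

Fix R in the last position and arrange the remaining 5 letters.
Those 5 letters have C appearing twice and L appearing 3 times, giving (5)!/(3!·2!) = 10.

10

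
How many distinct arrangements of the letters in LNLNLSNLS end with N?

420

With the last slot taken by N, it remains to arrange the other 8 letters (LLNLSNLS).
Those 8 letters have L appearing 4 times, N appearing twice, and S appearing twice, giving (8)!/(4!·2!·2!) = 420.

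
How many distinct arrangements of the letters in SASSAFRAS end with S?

1120

With the last slot taken by S, it remains to arrange the other 8 letters (ASSAFRAS).
Those 8 letters have A appearing 3 times and S appearing 3 times, giving (8)!/(3!·3!) = 1120.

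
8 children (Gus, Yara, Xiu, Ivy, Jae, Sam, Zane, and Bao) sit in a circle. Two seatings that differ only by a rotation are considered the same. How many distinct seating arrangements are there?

5040

Around a circle, 8 distinct people have 8!/8 = (7)! = 5040 rotationally distinct seatings.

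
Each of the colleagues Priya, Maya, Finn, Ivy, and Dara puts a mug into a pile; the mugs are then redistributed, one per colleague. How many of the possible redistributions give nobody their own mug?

44

Count assignments avoiding every fixed point. For any j of the 5 colleagues fixed to their own mug, the other 5−j can be arranged in (5−j)! ways.
By inclusion–exclusion this is Σ_{j=0}^{5} (−1)^j C(5,j)·(5−j)!.
Computing: 120 − 120 + 60 − 20 + 5 − 1 = 44.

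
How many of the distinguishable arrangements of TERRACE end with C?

With the last slot taken by C, it remains to arrange the other 6 letters (TERRAE).
Those 6 letters have E appearing twice and R appearing twice, giving (6)!/(2!·2!) = 180.

180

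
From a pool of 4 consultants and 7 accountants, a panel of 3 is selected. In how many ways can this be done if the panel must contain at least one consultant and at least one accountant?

126

With no constraint there are C(11,3) = 165 possible selections.
Selections missing a whole group: no consultants → C(7,3) = 35; no accountants → C(4,3) = 4.
Both groups omitted at once is impossible, so 165 − 39 = 126.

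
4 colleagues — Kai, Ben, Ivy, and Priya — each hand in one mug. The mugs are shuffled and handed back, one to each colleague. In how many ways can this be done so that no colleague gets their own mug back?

Count assignments avoiding every fixed point. For any j of the 4 colleagues fixed to their own mug, the other 4−j can be arranged in (4−j)! ways.
By inclusion–exclusion this is Σ_{j=0}^{4} (−1)^j C(4,j)·(4−j)!.
Computing: 24 − 24 + 12 − 4 + 1 = 9.

9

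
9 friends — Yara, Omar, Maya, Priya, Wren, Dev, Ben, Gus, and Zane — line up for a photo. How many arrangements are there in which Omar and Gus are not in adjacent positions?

There are 9! = 362880 arrangements in all. If Omar and Gus are adjacent, merging them into one block gives 2·(8)! = 80640 arrangements.
So 362880 − 80640 = 282240 arrangements keep them apart.

282240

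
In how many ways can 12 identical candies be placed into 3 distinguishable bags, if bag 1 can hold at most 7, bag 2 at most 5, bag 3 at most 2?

6

By stars and bars, unrestricted non-negative solutions to x_1+…+x_3 = 12 number C(12+2,2) = 91.
Subtract solutions that violate a single cap (substitute x_i' = x_i − (cap_i+1)): x_1 ≥ 8 gives C(6,2) = 15; x_2 ≥ 6 gives C(8,2) = 28; x_3 ≥ 3 gives C(11,2) = 55. Together 98.
Add back pairs where two caps are both exceeded: 0 + 3 + 10 = 13.
By inclusion–exclusion the count is 91 − 98 + 13 = 6.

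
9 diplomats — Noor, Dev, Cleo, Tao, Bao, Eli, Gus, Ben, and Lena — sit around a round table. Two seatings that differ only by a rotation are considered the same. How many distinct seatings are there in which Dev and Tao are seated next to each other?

Treat {Dev, Tao} as one unit (2 internal orders) and seat the resulting 8 units around the table: (7)! circular arrangements.
So 2 × (7)! = 2 × 5040 = 10080.

10080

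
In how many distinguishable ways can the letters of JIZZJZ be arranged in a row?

JIZZJZ has 6 letters with J appearing twice and Z appearing 3 times.
So there are 6! / (3!·2!) = 60 distinguishable arrangements.

60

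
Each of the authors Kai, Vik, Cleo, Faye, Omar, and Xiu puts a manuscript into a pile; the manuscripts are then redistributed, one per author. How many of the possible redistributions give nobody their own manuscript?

This is the derangement count D_6: permutations of 6 items with no fixed point.
By inclusion–exclusion this is Σ_{j=0}^{6} (−1)^j C(6,j)·(6−j)!.
Computing: 720 − 720 + 360 − 120 + 30 − 6 + 1 = 265.

265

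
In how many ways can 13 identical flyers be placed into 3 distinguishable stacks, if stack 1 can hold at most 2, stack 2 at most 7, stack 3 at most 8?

Ignoring the caps, the number of non-negative solutions to x_1+…+x_3 = 13 is C(15,2) = 105.
Subtract solutions that violate a single cap (substitute x_i' = x_i − (cap_i+1)): x_1 ≥ 3 gives C(12,2) = 66; x_2 ≥ 8 gives C(7,2) = 21; x_3 ≥ 9 gives C(6,2) = 15. Together 102.
Add back pairs where two caps are both exceeded: 6 + 3 + 0 = 9.
By inclusion–exclusion the count is 105 − 102 + 9 = 12.

12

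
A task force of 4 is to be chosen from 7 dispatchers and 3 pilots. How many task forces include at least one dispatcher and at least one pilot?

175

With no constraint there are C(10,4) = 210 possible selections.
Subtract selections that omit an entire group: no dispatchers → C(3,4) = 0; no pilots → C(7,4) = 35.
Both groups omitted at once is impossible, so 210 − 35 = 175.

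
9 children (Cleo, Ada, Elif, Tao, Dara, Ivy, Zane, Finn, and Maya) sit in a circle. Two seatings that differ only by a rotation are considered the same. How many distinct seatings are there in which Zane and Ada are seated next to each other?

10080

Glue Zane and Ada into a block (2 internal orders). Seating 8 units around a circle gives (7)! arrangements.
So 2 × (7)! = 2 × 5040 = 10080.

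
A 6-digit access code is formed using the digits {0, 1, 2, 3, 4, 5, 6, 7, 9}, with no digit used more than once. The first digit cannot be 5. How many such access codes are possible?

The first digit has 9−1 = 8 choices (anything except 5).
The remaining 5 digits are filled from the other 8 symbols without repetition: 8 × 7 × 6 × 5 × 4 = 6720.
Total: 8 × 6720 = 53760.

53760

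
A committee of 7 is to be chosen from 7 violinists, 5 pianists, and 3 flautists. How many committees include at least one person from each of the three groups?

Total 7-person selections from all 15: C(15,7) = 6435.
Subtract selections that omit an entire group: no violinists → C(8,7) = 8; no pianists → C(10,7) = 120; no flautists → C(12,7) = 792.
Add back selections omitting two groups (i.e. drawn from a single group): C(7,7) + C(5,7) + C(3,7) = 1.
By inclusion–exclusion: 6435 − 920 + 1 = 5516.

5516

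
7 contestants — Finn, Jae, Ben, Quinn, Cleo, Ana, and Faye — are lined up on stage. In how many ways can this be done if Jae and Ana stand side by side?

1440

Treat {Jae, Ana} as a single unit. There are 6 units to order, and the pair itself can be ordered 2 ways.
That gives 2 × 6! = 2 × 720 = 1440.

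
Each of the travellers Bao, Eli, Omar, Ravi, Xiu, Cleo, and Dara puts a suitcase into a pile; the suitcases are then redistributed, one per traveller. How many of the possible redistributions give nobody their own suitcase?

1854

Let Aᵢ be the assignments in which traveller i gets their own suitcase. We want the size of the complement of A₁∪…∪A_7.
By inclusion–exclusion this is Σ_{j=0}^{7} (−1)^j C(7,j)·(7−j)!.
Computing: 5040 − 5040 + 2520 − 840 + 210 − 42 + 7 − 1 = 1854.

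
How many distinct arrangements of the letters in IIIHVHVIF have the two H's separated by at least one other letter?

Total arrangements of IIIHVHVIF: 9!/(4!·2!·2!) = 3780.
If the two H's are adjacent, glue them into one block, leaving 8 items to arrange: (8)!/(4!·2!) = 840 ways.
Hence 3780 − 840 = 2940.

2940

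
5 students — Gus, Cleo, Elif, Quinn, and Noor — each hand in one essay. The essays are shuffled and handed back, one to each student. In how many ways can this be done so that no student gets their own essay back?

This is the derangement count D_5: permutations of 5 items with no fixed point.
By inclusion–exclusion this is Σ_{j=0}^{5} (−1)^j C(5,j)·(5−j)!.
Computing: 120 − 120 + 60 − 20 + 5 − 1 = 44.

44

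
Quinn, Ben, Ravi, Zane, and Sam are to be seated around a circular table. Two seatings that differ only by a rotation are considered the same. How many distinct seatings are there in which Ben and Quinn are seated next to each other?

12

Glue Ben and Quinn into a block (2 internal orders). Seating 4 units around a circle gives (3)! arrangements.
So 2 × (3)! = 2 × 6 = 12.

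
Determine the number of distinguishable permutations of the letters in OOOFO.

Letter multiplicities in OOOFO: F×1, O×4.
So there are 5! / (4!) = 5 distinguishable arrangements.

5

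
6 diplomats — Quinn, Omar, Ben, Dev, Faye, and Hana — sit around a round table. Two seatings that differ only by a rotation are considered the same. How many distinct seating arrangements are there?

Fix one person's seat to break rotational symmetry; the remaining 5 people can be arranged in (5)! = 120 ways.

120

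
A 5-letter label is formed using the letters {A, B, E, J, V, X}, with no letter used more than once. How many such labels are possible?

720

This is a permutation of 5 out of 6: P(6,5) = 6!/1!.
6 × 5 × 4 × 3 × 2 = 720.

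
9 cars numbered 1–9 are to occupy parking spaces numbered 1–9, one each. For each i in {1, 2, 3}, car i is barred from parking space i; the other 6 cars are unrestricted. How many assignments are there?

256320

Let Aᵢ (for i ∈ {1, 2, 3}) be the placements that put car i in its forbidden parking space. Any j of these fix j positions, leaving (9−j)! ways to fill the rest, and there are C(3,j) ways to pick which j.
By inclusion–exclusion, the number of valid placements is Σ_{j=0}^{3} (−1)^j C(3,j)·(9−j)!.
Computing: 362880 − 120960 + 15120 − 720 = 256320.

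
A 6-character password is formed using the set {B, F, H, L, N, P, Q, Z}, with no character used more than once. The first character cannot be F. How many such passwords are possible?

The first character has 8−1 = 7 choices (anything except F).
The remaining 5 characters are filled from the other 7 symbols without repetition: 7 × 6 × 5 × 4 × 3 = 2520.
Total: 7 × 2520 = 17640.

17640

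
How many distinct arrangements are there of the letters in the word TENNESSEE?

3780

The 9 letters of TENNESSEE have repeats: E appearing 4 times, N appearing twice, and S appearing twice.
The number of distinct arrangements is 9!/(4!·2!·2!) = 362880/96 = 3780.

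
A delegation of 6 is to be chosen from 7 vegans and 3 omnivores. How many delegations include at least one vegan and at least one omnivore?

203

Unrestricted: C(10,6) = 210 ways to pick any 6 of the 10.
Selections missing a whole group: no vegans → C(3,6) = 0; no omnivores → C(7,6) = 7.
Both groups omitted at once is impossible, so 210 − 7 = 203.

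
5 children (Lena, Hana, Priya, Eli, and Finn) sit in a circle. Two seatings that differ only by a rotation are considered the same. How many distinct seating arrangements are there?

24

Around a circle, 5 distinct people have 5!/5 = (4)! = 24 rotationally distinct seatings.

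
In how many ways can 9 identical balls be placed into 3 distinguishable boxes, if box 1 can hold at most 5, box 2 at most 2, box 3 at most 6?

12

By stars and bars, unrestricted non-negative solutions to x_1+…+x_3 = 9 number C(9+2,2) = 55.
Subtract solutions that violate a single cap (substitute x_i' = x_i − (cap_i+1)): x_1 ≥ 6 gives C(5,2) = 10; x_2 ≥ 3 gives C(8,2) = 28; x_3 ≥ 7 gives C(4,2) = 6. Together 44.
Add back pairs where two caps are both exceeded: 1 + 0 + 0 = 1.
By inclusion–exclusion the count is 55 − 44 + 1 = 12.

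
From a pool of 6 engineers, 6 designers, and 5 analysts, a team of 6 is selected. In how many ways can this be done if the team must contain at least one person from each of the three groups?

10530

Unrestricted: C(17,6) = 12376 ways to pick any 6 of the 17.
Selections missing a whole group: no engineers → C(11,6) = 462; no designers → C(11,6) = 462; no analysts → C(12,6) = 924.
Add back selections omitting two groups (i.e. drawn from a single group): C(6,6) + C(6,6) + C(5,6) = 2.
By inclusion–exclusion: 12376 − 1848 + 2 = 10530.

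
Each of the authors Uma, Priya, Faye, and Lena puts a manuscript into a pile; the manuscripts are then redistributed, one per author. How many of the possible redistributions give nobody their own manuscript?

Count assignments avoiding every fixed point. For any j of the 4 authors fixed to their own manuscript, the other 4−j can be arranged in (4−j)! ways.
By inclusion–exclusion this is Σ_{j=0}^{4} (−1)^j C(4,j)·(4−j)!.
Computing: 24 − 24 + 12 − 4 + 1 = 9.

9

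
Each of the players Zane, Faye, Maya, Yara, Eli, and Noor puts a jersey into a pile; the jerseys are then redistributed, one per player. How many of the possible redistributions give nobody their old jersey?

This is the derangement count D_6: permutations of 6 items with no fixed point.
By inclusion–exclusion this is Σ_{j=0}^{6} (−1)^j C(6,j)·(6−j)!.
Computing: 720 − 720 + 360 − 120 + 30 − 6 + 1 = 265.

265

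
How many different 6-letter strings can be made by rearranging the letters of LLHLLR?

30

Letter multiplicities in LLHLLR: H×1, L×4, R×1.
The number of distinct arrangements is 6!/(4!) = 720/24 = 30.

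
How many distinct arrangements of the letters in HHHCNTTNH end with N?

With the last slot taken by N, it remains to arrange the other 8 letters (HHHCTTNH).
Those 8 letters have H appearing 4 times and T appearing twice, giving (8)!/(4!·2!) = 840.

840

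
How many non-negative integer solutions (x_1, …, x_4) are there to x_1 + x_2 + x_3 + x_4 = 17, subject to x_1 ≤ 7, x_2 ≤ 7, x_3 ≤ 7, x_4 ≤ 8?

Without the upper bounds there are C(20,3) = 1140 ways to split 17 among 4 variables.
Subtract solutions that violate a single cap (substitute x_i' = x_i − (cap_i+1)): x_1 ≥ 8 gives C(12,3) = 220; x_2 ≥ 8 gives C(12,3) = 220; x_3 ≥ 8 gives C(12,3) = 220; x_4 ≥ 9 gives C(11,3) = 165. Together 825.
Add back pairs where two caps are both exceeded: 4 + 4 + 1 + 4 + 1 + 1 = 15.
By inclusion–exclusion the count is 1140 − 825 + 15 = 330.

330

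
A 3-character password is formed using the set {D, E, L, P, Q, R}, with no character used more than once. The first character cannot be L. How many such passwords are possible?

The first character has 6−1 = 5 choices (anything except L).
The remaining 2 characters are filled from the other 5 symbols without repetition: 5 × 4 = 20.
Total: 5 × 20 = 100.

100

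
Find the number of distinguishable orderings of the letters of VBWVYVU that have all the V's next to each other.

Treat the 3 copies of V as a single block. The multiset to arrange is then {VVV, B, U, W, Y}, 5 items in all.
All 5 items are distinct, so there are (5)! = 120 arrangements.

120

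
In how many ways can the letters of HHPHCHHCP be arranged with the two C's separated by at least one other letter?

Total arrangements of HHPHCHHCP: 9!/(5!·2!·2!) = 756.
Arrangements with the C's together: treat CC as one letter, giving (8)!/(5!·2!) = 168.
Hence 756 − 168 = 588.

588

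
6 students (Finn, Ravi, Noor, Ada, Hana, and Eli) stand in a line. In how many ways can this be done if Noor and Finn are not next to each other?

Of the 6! = 720 arrangements, those with Noor and Finn adjacent number 2 × 5! = 240 (treat the pair as a block with 2 internal orders).
So 720 − 240 = 480 arrangements keep them apart.

480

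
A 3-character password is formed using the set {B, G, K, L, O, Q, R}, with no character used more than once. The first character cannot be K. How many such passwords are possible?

The first character has 7−1 = 6 choices (anything except K).
The remaining 2 characters are filled from the other 6 symbols without repetition: 6 × 5 = 30.
Total: 6 × 30 = 180.

180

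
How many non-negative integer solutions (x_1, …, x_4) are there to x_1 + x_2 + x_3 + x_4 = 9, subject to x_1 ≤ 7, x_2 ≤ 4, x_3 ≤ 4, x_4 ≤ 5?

126

By stars and bars, unrestricted non-negative solutions to x_1+…+x_4 = 9 number C(9+3,3) = 220.
Subtract solutions that violate a single cap (substitute x_i' = x_i − (cap_i+1)): x_1 ≥ 8 gives C(4,3) = 4; x_2 ≥ 5 gives C(7,3) = 35; x_3 ≥ 5 gives C(7,3) = 35; x_4 ≥ 6 gives C(6,3) = 20. Together 94.
No two caps can be exceeded simultaneously, so the pair terms are all 0.
By inclusion–exclusion the count is 220 − 94 + 0 = 126.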